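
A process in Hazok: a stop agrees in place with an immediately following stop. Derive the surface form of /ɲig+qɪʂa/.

The rule targets /g/ (voiced velar stop), which sits before the trigger /q/ (uvular).
A voiced uvular stop is [ɢ], so the surface segment is [ɢ].

[ɲiɢqɪʂa]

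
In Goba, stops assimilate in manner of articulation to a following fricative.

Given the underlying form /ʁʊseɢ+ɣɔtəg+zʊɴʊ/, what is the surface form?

The rule targets /ɢ/ (voiced uvular stop), which sits before the trigger /ɣ/ (fricative).
The voiced uvular fricative is [ʁ], so /ɢ/ → [ʁ].
At the second juncture, /g/ likewise becomes [ɣ] adjacent to /z/.

[ʁʊseʁɣɔtəɣzʊɴʊ]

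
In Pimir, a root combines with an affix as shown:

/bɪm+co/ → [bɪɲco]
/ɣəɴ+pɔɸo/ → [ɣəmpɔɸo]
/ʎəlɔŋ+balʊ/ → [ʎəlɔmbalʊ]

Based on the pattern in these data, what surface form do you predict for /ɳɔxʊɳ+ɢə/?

[ɳɔxʊɴɢə]

The data show regressive place assimilation: /m/ → [ɲ] before /c/; /ɴ/ → [m] before /p/; /ŋ/ → [m] before /b/. In each pair only place changes, matching the following consonant, while manner and voice stay constant.
/ɳ/ is a voiced retroflex nasal. The following trigger /ɢ/ is uvular, so /ɳ/ must become uvular as well.
A voiced uvular nasal is [ɴ], so the surface segment is [ɴ].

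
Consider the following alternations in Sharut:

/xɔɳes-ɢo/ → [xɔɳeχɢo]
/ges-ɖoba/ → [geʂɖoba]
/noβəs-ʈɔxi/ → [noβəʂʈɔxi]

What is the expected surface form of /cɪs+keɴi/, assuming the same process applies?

The data show regressive place assimilation: /s/ → [χ] before /ɢ/; /s/ → [ʂ] before /ɖ/; /s/ → [ʂ] before /ʈ/. In each pair only place changes, matching the following consonant, while manner and voice stay constant.
/s/ is a voiceless alveolar fricative. The following trigger /k/ is velar, so /s/ must become velar as well.
Changing only its place to velar gives [x] — the voiceless velar fricative.

[cɪxkeɴi]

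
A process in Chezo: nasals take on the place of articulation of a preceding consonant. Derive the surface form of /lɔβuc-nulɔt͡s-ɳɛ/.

/n/ is a voiced alveolar nasal. The preceding trigger /c/ is palatal, so /n/ must become palatal as well.
The voiced palatal nasal is [ɲ], so /n/ → [ɲ].
At the second juncture, /ɳ/ likewise becomes [n] adjacent to /t͡s/.

[lɔβucɲulɔt͡snɛ]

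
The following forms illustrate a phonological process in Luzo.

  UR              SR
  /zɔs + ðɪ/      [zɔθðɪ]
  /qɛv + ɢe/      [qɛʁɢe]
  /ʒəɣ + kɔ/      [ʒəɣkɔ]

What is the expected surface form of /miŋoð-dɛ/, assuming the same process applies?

[miŋozdɛ]

The data show regressive place assimilation: /s/ → [θ] before /ð/; /v/ → [ʁ] before /ɢ/. In each pair only place changes, matching the following consonant, while manner and voice stay constant.
Nothing changes in [ʒəɣkɔ]: there the adjacent consonants already agree in place (/ɣ/ and /k/ are both velar), so this form is consistent with the same rule.
The rule targets /ð/ (voiced dental fricative), which sits before the trigger /d/ (alveolar).
Changing only its place to alveolar gives [z] — the voiced alveolar fricative.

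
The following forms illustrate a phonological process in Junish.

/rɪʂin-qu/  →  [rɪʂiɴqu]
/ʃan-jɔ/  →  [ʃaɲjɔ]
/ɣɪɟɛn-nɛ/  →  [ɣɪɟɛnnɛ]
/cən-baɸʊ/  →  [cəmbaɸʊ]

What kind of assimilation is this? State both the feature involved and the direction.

Underlying /n/ is realised as [ɴ] next to /q/; /q/ itself does not change.
The change alveolar → uvular matches the place of the following /q/, identifying this as place assimilation.
Manner and voice are unchanged, so the assimilation is partial, not total.
Checking the remaining alternations: /n/ → [ɲ] before /j/ (alveolar → palatal, matching palatal); /n/ → [m] before /b/ (alveolar → bilabial, matching bilabial) — only place changes, and always toward the following segment.
Nothing changes in [ɣɪɟɛnnɛ]: there the adjacent consonants already agree in place (/n/ and /n/ are both alveolar), so this form is consistent with the same rule.
Since the segment that changes precedes the conditioning segment, the assimilation is regressive.

regressive place assimilation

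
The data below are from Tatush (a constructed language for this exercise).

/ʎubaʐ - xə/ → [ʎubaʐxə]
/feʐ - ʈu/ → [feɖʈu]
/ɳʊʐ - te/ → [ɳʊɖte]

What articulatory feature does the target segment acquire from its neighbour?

manner

The segment that alternates is /ʐ/, which surfaces as [ɖ] when adjacent to /ʈ/.
The change fricative → stop matches the manner of the following /ʈ/, identifying this as manner assimilation.
Checking the remaining alternation: /ʐ/ → [ɖ] before /t/ (fricative → stop, matching a stop) — only manner changes, and always toward the following segment.
Nothing changes in [ʎubaʐxə]: there the adjacent consonants already agree in manner (/ʐ/ and /x/ are both fricatives), so this form is consistent with the same rule.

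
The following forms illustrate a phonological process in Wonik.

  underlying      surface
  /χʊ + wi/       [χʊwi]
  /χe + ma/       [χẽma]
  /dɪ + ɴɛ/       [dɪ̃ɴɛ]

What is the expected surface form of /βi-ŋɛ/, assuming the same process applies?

The data show regressive nasality assimilation (vowel nasalisation): /e/ → [ẽ] before /m/; /ɪ/ → [ɪ̃] before /ɴ/ — a vowel is nasalised by an immediately following nasal consonant.
No change occurs in [χʊwi] because the vowel at the boundary is adjacent to an oral consonant, not a nasal (/ʊ/ next to /w/).
The vowel /i/ is adjacent to the following nasal /ŋ/, so it acquires [+nasal] and surfaces as [ĩ].

[βĩŋɛ]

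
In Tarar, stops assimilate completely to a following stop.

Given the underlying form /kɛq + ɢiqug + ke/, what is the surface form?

[kɛɢɢiqukke]

/q/ is the segment targeted by the rule; it sits immediately before /ɢ/, so it assimilates completely and surfaces as [ɢ].
At the second juncture, /g/ likewise becomes [k] adjacent to /k/.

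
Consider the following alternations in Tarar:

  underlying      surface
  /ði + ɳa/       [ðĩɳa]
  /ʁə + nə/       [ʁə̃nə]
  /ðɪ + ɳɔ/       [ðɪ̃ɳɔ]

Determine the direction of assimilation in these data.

The vowel /i/ surfaces as nasalised [ĩ] next to the following nasal /ɳ/ — it has acquired the [+nasal] feature of its neighbour.
Likewise in the remaining data: /ə/ → [ə̃] before /n/; /ɪ/ → [ɪ̃] before /ɳ/ — each time a vowel is nasalised next to a following nasal.
Because the conditioning nasal is to the right of the vowel that changes, the process is regressive (anticipatory).

regressive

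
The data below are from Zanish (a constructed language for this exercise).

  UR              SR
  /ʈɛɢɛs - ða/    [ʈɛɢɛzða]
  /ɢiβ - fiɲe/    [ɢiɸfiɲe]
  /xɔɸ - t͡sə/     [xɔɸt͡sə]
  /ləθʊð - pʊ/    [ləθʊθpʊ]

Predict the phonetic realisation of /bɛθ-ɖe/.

The data show regressive voicing assimilation: /s/ → [z] before /ð/; /β/ → [ɸ] before /f/; /ð/ → [θ] before /p/. In each pair only voicing changes, matching the following consonant, while place and manner stay constant.
Nothing changes in [xɔɸt͡sə]: there the adjacent consonants already agree in voicing (/ɸ/ and /t͡s/ are both voiceless), so this form is consistent with the same rule.
The rule targets /θ/ (voiceless dental fricative), which sits before the trigger /ɖ/ (voiced).
A voiced dental fricative is [ð], so the surface segment is [ð].

[bɛðɖe]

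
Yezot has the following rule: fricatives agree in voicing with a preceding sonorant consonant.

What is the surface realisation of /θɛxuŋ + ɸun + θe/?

[θɛxuŋβunðe]

/ɸ/ is a voiceless bilabial fricative. The preceding trigger /ŋ/ is voiced, so /ɸ/ must become voiced as well.
Changing only its voicing to voiced gives [β] — the voiced bilabial fricative.
At the second juncture, /θ/ likewise becomes [ð] adjacent to /n/.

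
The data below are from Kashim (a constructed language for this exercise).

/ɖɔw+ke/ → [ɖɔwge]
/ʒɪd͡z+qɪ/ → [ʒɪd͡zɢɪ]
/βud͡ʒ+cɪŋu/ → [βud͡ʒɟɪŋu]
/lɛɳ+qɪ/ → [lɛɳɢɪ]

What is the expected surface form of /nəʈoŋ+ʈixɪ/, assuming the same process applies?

The data show progressive voicing assimilation: /k/ → [g] after /w/; /q/ → [ɢ] after /d͡z/; /c/ → [ɟ] after /d͡ʒ/; /q/ → [ɢ] after /ɳ/. In each pair only voicing changes, matching the preceding consonant, while place and manner stay constant.
/ʈ/ is a voiceless retroflex stop. The preceding trigger /ŋ/ is voiced, so /ʈ/ must become voiced as well.
Changing only its voicing to voiced gives [ɖ] — the voiced retroflex stop.

[nəʈoŋɖixɪ]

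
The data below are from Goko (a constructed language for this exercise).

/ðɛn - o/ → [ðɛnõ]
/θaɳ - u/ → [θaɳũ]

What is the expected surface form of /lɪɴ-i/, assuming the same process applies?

[lɪɴĩ]

The data show progressive nasality assimilation (vowel nasalisation): /o/ → [õ] after /n/; /u/ → [ũ] after /ɳ/ — a vowel is nasalised by an immediately preceding nasal consonant.
/i/ sits next to the nasal /ɴ/ and is therefore nasalised to [ĩ].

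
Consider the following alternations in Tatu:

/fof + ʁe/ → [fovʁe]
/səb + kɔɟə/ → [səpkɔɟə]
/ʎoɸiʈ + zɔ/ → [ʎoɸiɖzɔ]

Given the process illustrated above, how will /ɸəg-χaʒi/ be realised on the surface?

The data show regressive voicing assimilation: /f/ → [v] before /ʁ/; /b/ → [p] before /k/; /ʈ/ → [ɖ] before /z/. In each pair only voicing changes, matching the following consonant, while place and manner stay constant.
/g/ is a voiced velar stop. The following trigger /χ/ is voiceless, so /g/ must become voiceless as well.
A voiceless velar stop is [k], so the surface segment is [k].

[ɸəkχaʒi]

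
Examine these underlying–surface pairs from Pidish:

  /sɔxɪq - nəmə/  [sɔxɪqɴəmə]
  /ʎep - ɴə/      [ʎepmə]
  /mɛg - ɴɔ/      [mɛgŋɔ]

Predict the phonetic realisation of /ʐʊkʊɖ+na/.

The data show progressive place assimilation: /n/ → [ɴ] after /q/; /ɴ/ → [m] after /p/; /ɴ/ → [ŋ] after /g/. In each pair only place changes, matching the preceding consonant, while manner and voice stay constant.
The rule targets /n/ (voiced alveolar nasal), which sits after the trigger /ɖ/ (retroflex).
Changing only its place to retroflex gives [ɳ] — the voiced retroflex nasal.

[ʐʊkʊɖɳa]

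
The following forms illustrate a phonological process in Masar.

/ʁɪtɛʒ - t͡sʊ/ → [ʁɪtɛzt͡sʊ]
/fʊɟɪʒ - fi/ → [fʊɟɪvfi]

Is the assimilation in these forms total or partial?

Comparing underlying and surface forms, /ʒ/ → [z] is the alternation; the neighbouring /t͡s/ is constant.
The change postalveolar → alveolar matches the place of the following /t͡s/, identifying this as place assimilation.
Manner and voice are unchanged, so the assimilation is partial, not total.
The same holds elsewhere in the data: /ʒ/ → [v] before /f/ (postalveolar → labiodental, matching labiodental) — only place changes, and always toward the following segment.

partial assimilation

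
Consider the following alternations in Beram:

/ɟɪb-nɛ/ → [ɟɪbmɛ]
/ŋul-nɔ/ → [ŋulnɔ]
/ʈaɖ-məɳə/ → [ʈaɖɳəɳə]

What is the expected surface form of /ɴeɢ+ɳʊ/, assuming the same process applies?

The data show progressive place assimilation: /n/ → [m] after /b/; /m/ → [ɳ] after /ɖ/. In each pair only place changes, matching the preceding consonant, while manner and voice stay constant.
No alternation appears in [ŋulnɔ]: there the adjacent consonants already agree in place (/n/ and /l/ are both alveolar), so this form is consistent with the same rule.
The rule targets /ɳ/ (voiced retroflex nasal), which sits after the trigger /ɢ/ (uvular).
A voiced uvular nasal is [ɴ], so the surface segment is [ɴ].

[ɴeɢɴʊ]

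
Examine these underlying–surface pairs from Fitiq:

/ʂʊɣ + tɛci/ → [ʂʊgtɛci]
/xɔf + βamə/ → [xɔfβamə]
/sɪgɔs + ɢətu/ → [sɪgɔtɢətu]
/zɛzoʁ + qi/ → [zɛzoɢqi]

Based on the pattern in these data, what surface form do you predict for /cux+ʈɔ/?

The data show regressive manner assimilation: /ɣ/ → [g] before /t/; /s/ → [t] before /ɢ/; /ʁ/ → [ɢ] before /q/. In each pair only manner changes, matching the following consonant, while place and voice stay constant.
Nothing changes in [xɔfβamə]: there the adjacent consonants already agree in manner (/f/ and /β/ are both fricatives), so this form is consistent with the same rule.
/x/ is a voiceless velar fricative. The following trigger /ʈ/ is a stop, so /x/ must become a stop as well.
Changing only its manner to stop gives [k] — the voiceless velar stop.

[cukʈɔ]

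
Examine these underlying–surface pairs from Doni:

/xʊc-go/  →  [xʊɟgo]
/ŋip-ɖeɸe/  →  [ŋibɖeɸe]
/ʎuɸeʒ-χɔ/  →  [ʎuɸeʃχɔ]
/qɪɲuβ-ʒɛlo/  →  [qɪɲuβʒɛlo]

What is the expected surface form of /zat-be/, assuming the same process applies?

[zadbe]

The data show regressive voicing assimilation: /c/ → [ɟ] before /g/; /p/ → [b] before /ɖ/; /ʒ/ → [ʃ] before /χ/. In each pair only voicing changes, matching the following consonant, while place and manner stay constant.
No alternation appears in [qɪɲuβʒɛlo]: there the adjacent consonants already agree in voicing (/β/ and /ʒ/ are both voiced), so this form is consistent with the same rule.
The rule targets /t/ (voiceless alveolar stop), which sits before the trigger /b/ (voiced).
A voiced alveolar stop is [d], so the surface segment is [d].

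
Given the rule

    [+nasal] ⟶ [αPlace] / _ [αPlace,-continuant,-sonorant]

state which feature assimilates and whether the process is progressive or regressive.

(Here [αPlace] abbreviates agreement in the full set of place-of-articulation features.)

The shared variable α links the value of the place features (abbreviated [Place]) on the target to the same value on the neighbouring segment, so place is the feature that assimilates.
The conditioning segment sits to the right of the focus bar, meaning the trigger follows the segment that changes — regressive assimilation.

regressive place assimilation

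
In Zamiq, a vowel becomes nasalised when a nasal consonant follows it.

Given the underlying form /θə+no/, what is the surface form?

The vowel /ə/ is adjacent to the following nasal /n/, so it acquires [+nasal] and surfaces as [ə̃].

[θə̃no]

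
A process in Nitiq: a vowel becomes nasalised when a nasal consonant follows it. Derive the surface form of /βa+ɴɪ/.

[βãɴɪ]

The vowel /a/ is adjacent to the following nasal /ɴ/, so it acquires [+nasal] and surfaces as [ã].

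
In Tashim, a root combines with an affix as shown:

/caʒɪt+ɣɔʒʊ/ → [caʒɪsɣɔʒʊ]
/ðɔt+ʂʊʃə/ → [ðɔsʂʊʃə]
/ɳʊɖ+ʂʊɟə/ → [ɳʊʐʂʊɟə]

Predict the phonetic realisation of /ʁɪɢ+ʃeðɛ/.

[ʁɪʁʃeðɛ]

The data show regressive manner assimilation: /t/ → [s] before /ɣ/; /t/ → [s] before /ʂ/; /ɖ/ → [ʐ] before /ʂ/. In each pair only manner changes, matching the following consonant, while place and voice stay constant.
The rule targets /ɢ/ (voiced uvular stop), which sits before the trigger /ʃ/ (fricative).
A voiced uvular fricative is [ʁ], so the surface segment is [ʁ].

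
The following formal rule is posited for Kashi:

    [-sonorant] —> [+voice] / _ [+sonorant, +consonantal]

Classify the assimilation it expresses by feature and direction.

The structural change is [+voice], and the conditioning segment [+sonorant, +consonantal] (a sonorant consonant) is itself voiced, so the target comes to share the voicing of its neighbour — voicing assimilation.
The conditioning segment sits to the right of the focus bar, meaning the trigger follows the segment that changes — regressive assimilation.

regressive voicing assimilation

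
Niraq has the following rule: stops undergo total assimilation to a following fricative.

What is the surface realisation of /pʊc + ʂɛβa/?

[pʊʂʂɛβa]

/c/ is the segment targeted by the rule; it sits immediately before /ʂ/, so it assimilates completely and surfaces as [ʂ].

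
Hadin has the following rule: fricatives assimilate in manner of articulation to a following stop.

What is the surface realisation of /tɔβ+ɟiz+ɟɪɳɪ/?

The rule targets /β/ (voiced bilabial fricative), which sits before the trigger /ɟ/ (stop).
Changing only its manner to stop gives [b] — the voiced bilabial stop.
At the second juncture, /z/ likewise becomes [d] adjacent to /ɟ/.

[tɔbɟidɟɪɳɪ]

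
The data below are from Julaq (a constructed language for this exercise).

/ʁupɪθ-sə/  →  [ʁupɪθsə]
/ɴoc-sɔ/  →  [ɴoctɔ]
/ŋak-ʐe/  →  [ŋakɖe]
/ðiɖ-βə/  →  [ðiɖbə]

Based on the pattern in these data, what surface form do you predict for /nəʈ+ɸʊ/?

The data show progressive manner assimilation: /s/ → [t] after /c/; /ʐ/ → [ɖ] after /k/; /β/ → [b] after /ɖ/. In each pair only manner changes, matching the preceding consonant, while place and voice stay constant.
Nothing changes in [ʁupɪθsə]: there the adjacent consonants already agree in manner (/s/ and /θ/ are both fricatives), so this form is consistent with the same rule.
/ɸ/ is a voiceless bilabial fricative. The preceding trigger /ʈ/ is a stop, so /ɸ/ must become a stop as well.
Changing only its manner to stop gives [p] — the voiceless bilabial stop.

[nəʈpʊ]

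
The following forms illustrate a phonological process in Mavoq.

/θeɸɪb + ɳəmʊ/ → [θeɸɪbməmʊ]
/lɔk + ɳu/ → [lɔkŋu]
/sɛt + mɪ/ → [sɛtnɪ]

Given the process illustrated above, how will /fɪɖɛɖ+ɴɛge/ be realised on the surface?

The data show progressive place assimilation: /ɳ/ → [m] after /b/; /ɳ/ → [ŋ] after /k/; /m/ → [n] after /t/. In each pair only place changes, matching the preceding consonant, while manner and voice stay constant.
The rule targets /ɴ/ (voiced uvular nasal), which sits after the trigger /ɖ/ (retroflex).
The voiced retroflex nasal is [ɳ], so /ɴ/ → [ɳ].

[fɪɖɛɖɳɛge]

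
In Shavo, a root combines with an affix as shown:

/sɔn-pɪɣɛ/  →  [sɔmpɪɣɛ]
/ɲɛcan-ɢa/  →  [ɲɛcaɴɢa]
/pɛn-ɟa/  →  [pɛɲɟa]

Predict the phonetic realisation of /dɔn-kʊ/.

The data show regressive place assimilation: /n/ → [m] before /p/; /n/ → [ɴ] before /ɢ/; /n/ → [ɲ] before /ɟ/. In each pair only place changes, matching the following consonant, while manner and voice stay constant.
/n/ is a voiced alveolar nasal. The following trigger /k/ is velar, so /n/ must become velar as well.
Changing only its place to velar gives [ŋ] — the voiced velar nasal.

[dɔŋkʊ]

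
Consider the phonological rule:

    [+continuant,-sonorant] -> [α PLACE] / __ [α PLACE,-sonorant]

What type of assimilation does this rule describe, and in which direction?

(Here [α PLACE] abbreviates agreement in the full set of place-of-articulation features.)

The shared variable α links the value of the place features (abbreviated [PLACE]) on the target to the same value on the neighbouring segment, so place is the feature that assimilates.
Since the environment is written after the underscore, the trigger follows the target; the direction is regressive.

regressive place assimilation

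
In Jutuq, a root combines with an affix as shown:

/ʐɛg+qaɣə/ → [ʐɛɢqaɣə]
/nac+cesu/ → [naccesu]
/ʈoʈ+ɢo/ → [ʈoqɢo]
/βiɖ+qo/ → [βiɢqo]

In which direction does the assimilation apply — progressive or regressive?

regressive

Underlying /g/ is realised as [ɢ] next to /q/; /q/ itself does not change.
/g/ is velar while /q/ is uvular; the output [ɢ] is uvular, matching the trigger — so the feature that spreads is place.
The same holds elsewhere in the data: /ʈ/ → [q] before /ɢ/ (retroflex → uvular, matching uvular); /ɖ/ → [ɢ] before /q/ (retroflex → uvular, matching uvular) — only place changes, and always toward the following segment.
No alternation appears in [naccesu]: there the adjacent consonants already agree in place (/c/ and /c/ are both palatal), so this form is consistent with the same rule.
The trigger is the following segment, so the direction is regressive (anticipatory).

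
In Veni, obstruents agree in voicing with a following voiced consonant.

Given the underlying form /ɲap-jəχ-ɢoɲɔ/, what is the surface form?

[ɲabjəʁɢoɲɔ]

/p/ is a voiceless bilabial stop. The following trigger /j/ is voiced, so /p/ must become voiced as well.
A voiced bilabial stop is [b], so the surface segment is [b].
At the second juncture, /χ/ likewise becomes [ʁ] adjacent to /ɢ/.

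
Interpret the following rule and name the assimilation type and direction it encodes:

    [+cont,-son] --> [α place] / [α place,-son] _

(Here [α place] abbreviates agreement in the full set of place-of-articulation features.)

progressive place assimilation

The rule copies the place features (abbreviated [place]) from the environment onto the target, so the assimilating feature is place.
The conditioning segment sits to the left of the focus bar, meaning the trigger precedes the segment that changes — progressive assimilation.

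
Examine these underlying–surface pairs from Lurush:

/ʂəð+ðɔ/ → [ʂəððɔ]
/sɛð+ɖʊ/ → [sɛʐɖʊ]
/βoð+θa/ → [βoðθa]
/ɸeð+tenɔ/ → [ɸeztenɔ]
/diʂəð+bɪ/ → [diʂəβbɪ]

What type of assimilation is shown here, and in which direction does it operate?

regressive place assimilation

Comparing underlying and surface forms, /ð/ → [ʐ] is the alternation; the neighbouring /ɖ/ is constant.
/ð/ is dental while /ɖ/ is retroflex; the output [ʐ] is retroflex, matching the trigger — so the feature that spreads is place.
Manner and voice are unchanged, so the assimilation is partial, not total.
The other alternating forms pattern the same way: /ð/ → [z] before /t/ (dental → alveolar, matching alveolar); /ð/ → [β] before /b/ (dental → bilabial, matching bilabial) — only place changes, and always toward the following segment.
Nothing changes in [ʂəððɔ], [βoðθa]: there the adjacent consonants already agree in place (/ð/ and /ð/ are both dental; /ð/ and /θ/ are both dental), so these forms are consistent with the same rule.
The trigger is the following segment, so the direction is regressive (anticipatory).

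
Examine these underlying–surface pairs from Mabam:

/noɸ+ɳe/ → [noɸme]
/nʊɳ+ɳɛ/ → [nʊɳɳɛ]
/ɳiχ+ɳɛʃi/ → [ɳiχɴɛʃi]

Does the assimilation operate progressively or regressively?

Comparing underlying and surface forms, /ɳ/ → [m] is the alternation; the neighbouring /ɸ/ is constant.
/ɳ/ is retroflex while /ɸ/ is bilabial; the output [m] is bilabial, matching the trigger — so the feature that spreads is place.
Checking the remaining alternation: /ɳ/ → [ɴ] after /χ/ (retroflex → uvular, matching uvular) — only place changes, and always toward the preceding segment.
No alternation appears in [nʊɳɳɛ]: there the adjacent consonants already agree in place (/ɳ/ and /ɳ/ are both retroflex), so this form is consistent with the same rule.
The trigger is the preceding segment, so the direction is progressive (perseverative).

progressive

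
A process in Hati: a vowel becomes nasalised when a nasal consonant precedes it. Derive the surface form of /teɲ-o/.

The vowel /o/ is adjacent to the preceding nasal /ɲ/, so it acquires [+nasal] and surfaces as [õ].

[teɲõ]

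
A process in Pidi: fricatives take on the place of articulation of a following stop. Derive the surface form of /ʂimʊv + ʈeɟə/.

/v/ is a voiced labiodental fricative. The following trigger /ʈ/ is retroflex, so /v/ must become retroflex as well.
The voiced retroflex fricative is [ʐ], so /v/ → [ʐ].

[ʂimʊʐʈeɟə]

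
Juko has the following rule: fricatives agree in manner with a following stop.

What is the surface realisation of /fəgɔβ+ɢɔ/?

[fəgɔbɢɔ]

The rule targets /β/ (voiced bilabial fricative), which sits before the trigger /ɢ/ (stop).
The voiced bilabial stop is [b], so /β/ → [b].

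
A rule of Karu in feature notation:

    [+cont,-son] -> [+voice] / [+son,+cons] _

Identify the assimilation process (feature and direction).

The structural change is [+voice], and the conditioning segment [+son,+cons] (a sonorant consonant) is itself voiced, so the target comes to share the voicing of its neighbour — voicing assimilation.
The conditioning segment sits to the left of the focus bar, meaning the trigger precedes the segment that changes — progressive assimilation.

progressive voicing assimilation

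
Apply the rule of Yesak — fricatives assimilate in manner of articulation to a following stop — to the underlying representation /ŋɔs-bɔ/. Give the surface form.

[ŋɔtbɔ]

The rule targets /s/ (voiceless alveolar fricative), which sits before the trigger /b/ (stop).
Changing only its manner to stop gives [t] — the voiceless alveolar stop.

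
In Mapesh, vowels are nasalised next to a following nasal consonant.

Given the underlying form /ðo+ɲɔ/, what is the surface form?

[ðõɲɔ]

/o/ sits next to the nasal /ɲ/ and is therefore nasalised to [õ].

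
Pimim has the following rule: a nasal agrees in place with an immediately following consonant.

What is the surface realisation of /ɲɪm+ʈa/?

/m/ is a voiced bilabial nasal. The following trigger /ʈ/ is retroflex, so /m/ must become retroflex as well.
The voiced retroflex nasal is [ɳ], so /m/ → [ɳ].

[ɲɪɳʈa]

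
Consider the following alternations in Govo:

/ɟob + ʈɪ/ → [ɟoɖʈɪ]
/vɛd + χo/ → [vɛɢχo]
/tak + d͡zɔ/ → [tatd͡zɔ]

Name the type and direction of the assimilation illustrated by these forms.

regressive place assimilation

Comparing underlying and surface forms, /b/ → [ɖ] is the alternation; the neighbouring /ʈ/ is constant.
/b/ is bilabial while /ʈ/ is retroflex; the output [ɖ] is retroflex, matching the trigger — so the feature that spreads is place.
Manner and voice are unchanged, so the assimilation is partial, not total.
Checking the remaining alternations: /d/ → [ɢ] before /χ/ (alveolar → uvular, matching uvular); /k/ → [t] before /d͡z/ (velar → alveolar, matching alveolar) — only place changes, and always toward the following segment.
Since the segment that changes precedes the conditioning segment, the assimilation is regressive.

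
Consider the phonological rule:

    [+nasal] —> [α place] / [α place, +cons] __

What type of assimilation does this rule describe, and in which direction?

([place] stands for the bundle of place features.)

The shared variable α links the value of the place features (abbreviated [place]) on the target to the same value on the neighbouring segment, so place is the feature that assimilates.
Since the environment is written before the underscore, the trigger precedes the target; the direction is progressive.

progressive place assimilation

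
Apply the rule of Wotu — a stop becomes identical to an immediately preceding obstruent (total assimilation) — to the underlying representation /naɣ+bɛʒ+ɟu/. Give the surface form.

/b/ is the segment targeted by the rule; it sits immediately after /ɣ/, so it assimilates completely and surfaces as [ɣ].
At the second juncture, /ɟ/ likewise becomes [ʒ] adjacent to /ʒ/.

[naɣɣɛʒʒu]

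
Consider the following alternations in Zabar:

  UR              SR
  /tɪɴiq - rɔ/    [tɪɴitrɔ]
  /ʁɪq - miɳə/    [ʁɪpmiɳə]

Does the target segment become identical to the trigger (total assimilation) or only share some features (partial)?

partial assimilation

Comparing underlying and surface forms, /q/ → [t] is the alternation; the neighbouring /r/ is constant.
The change uvular → alveolar matches the place of the following /r/, identifying this as place assimilation.
Manner and voice are unchanged, so the assimilation is partial, not total.
Checking the remaining alternation: /q/ → [p] before /m/ (uvular → bilabial, matching bilabial) — only place changes, and always toward the following segment.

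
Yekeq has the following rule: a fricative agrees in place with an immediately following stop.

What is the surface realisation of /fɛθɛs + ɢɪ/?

The rule targets /s/ (voiceless alveolar fricative), which sits before the trigger /ɢ/ (uvular).
The voiceless uvular fricative is [χ], so /s/ → [χ].

[fɛθɛχɢɪ]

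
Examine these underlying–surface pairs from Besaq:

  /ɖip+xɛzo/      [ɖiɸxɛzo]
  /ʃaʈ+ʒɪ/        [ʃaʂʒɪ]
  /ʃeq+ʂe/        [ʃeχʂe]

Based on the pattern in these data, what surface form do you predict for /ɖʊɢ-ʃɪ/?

[ɖʊʁʃɪ]

The data show regressive manner assimilation: /p/ → [ɸ] before /x/; /ʈ/ → [ʂ] before /ʒ/; /q/ → [χ] before /ʂ/. In each pair only manner changes, matching the following consonant, while place and voice stay constant.
The rule targets /ɢ/ (voiced uvular stop), which sits before the trigger /ʃ/ (fricative).
Changing only its manner to fricative gives [ʁ] — the voiced uvular fricative.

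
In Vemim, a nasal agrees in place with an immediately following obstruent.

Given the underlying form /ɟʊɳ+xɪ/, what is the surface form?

[ɟʊŋxɪ]

The rule targets /ɳ/ (voiced retroflex nasal), which sits before the trigger /x/ (velar).
A voiced velar nasal is [ŋ], so the surface segment is [ŋ].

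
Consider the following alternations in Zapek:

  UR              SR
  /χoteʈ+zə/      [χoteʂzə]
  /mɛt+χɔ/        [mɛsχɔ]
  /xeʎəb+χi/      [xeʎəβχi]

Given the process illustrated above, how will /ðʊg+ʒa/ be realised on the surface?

[ðʊɣʒa]

The data show regressive manner assimilation: /ʈ/ → [ʂ] before /z/; /t/ → [s] before /χ/; /b/ → [β] before /χ/. In each pair only manner changes, matching the following consonant, while place and voice stay constant.
/g/ is a voiced velar stop. The following trigger /ʒ/ is a fricative, so /g/ must become a fricative as well.
A voiced velar fricative is [ɣ], so the surface segment is [ɣ].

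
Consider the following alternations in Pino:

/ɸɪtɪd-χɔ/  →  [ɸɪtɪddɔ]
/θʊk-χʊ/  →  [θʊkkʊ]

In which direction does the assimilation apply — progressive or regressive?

Comparing underlying and surface forms, /χ/ → [d] is the alternation; the neighbouring /d/ is constant.
The output [d] is identical to the trigger /d/ — every feature (place, manner, voicing) has been copied — so this is total assimilation.
The remaining alternation confirms this: /χ/ → [k] after /k/ — in each case the output is a copy of the preceding consonant.
Since the segment that changes follows the conditioning segment, the assimilation is progressive.

progressive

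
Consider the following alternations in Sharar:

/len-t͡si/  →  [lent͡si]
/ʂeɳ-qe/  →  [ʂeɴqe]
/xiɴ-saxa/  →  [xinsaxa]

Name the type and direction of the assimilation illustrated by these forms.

regressive place assimilation

The segment that alternates is /ɳ/, which surfaces as [ɴ] when adjacent to /q/.
The change retroflex → uvular matches the place of the following /q/, identifying this as place assimilation.
Manner and voice are unchanged, so the assimilation is partial, not total.
The same holds elsewhere in the data: /ɴ/ → [n] before /s/ (uvular → alveolar, matching alveolar) — only place changes, and always toward the following segment.
Nothing changes in [lent͡si]: there the adjacent consonants already agree in place (/n/ and /t͡s/ are both alveolar), so this form is consistent with the same rule.
The trigger is the following segment, so the direction is regressive (anticipatory).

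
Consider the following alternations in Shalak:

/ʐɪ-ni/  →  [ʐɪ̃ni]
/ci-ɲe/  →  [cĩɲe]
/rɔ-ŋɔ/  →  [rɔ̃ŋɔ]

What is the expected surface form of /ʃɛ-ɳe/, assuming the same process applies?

The data show regressive nasality assimilation (vowel nasalisation): /ɪ/ → [ɪ̃] before /n/; /i/ → [ĩ] before /ɲ/; /ɔ/ → [ɔ̃] before /ŋ/ — a vowel is nasalised by an immediately following nasal consonant.
The vowel /ɛ/ is adjacent to the following nasal /ɳ/, so it acquires [+nasal] and surfaces as [ɛ̃].

[ʃɛ̃ɳe]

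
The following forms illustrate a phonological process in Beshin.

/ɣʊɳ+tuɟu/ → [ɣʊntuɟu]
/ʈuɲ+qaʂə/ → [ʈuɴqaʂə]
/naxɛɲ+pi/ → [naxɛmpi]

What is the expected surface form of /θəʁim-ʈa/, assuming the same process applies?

[θəʁiɳʈa]

The data show regressive place assimilation: /ɳ/ → [n] before /t/; /ɲ/ → [ɴ] before /q/; /ɲ/ → [m] before /p/. In each pair only place changes, matching the following consonant, while manner and voice stay constant.
The rule targets /m/ (voiced bilabial nasal), which sits before the trigger /ʈ/ (retroflex).
The voiced retroflex nasal is [ɳ], so /m/ → [ɳ].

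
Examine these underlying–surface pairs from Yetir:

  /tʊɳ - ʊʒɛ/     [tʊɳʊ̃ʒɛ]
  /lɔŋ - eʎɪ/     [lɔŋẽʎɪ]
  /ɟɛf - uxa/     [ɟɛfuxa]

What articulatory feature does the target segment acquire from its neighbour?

nasality

The vowel /ʊ/ surfaces as nasalised [ʊ̃] next to the preceding nasal /ɳ/ — it has acquired the [+nasal] feature of its neighbour.
The other form shows the same pattern: /e/ → [ẽ] after /ŋ/ — each time a vowel is nasalised next to a preceding nasal.
No change occurs in [ɟɛfuxa] because the vowel at the boundary is adjacent to an oral consonant, not a nasal (/u/ next to /f/).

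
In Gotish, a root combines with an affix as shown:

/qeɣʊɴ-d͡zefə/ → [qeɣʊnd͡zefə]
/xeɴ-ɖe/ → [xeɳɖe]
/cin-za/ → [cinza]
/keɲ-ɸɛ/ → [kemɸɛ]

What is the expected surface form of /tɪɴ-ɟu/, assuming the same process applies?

The data show regressive place assimilation: /ɴ/ → [n] before /d͡z/; /ɴ/ → [ɳ] before /ɖ/; /ɲ/ → [m] before /ɸ/. In each pair only place changes, matching the following consonant, while manner and voice stay constant.
No alternation appears in [cinza]: there the adjacent consonants already agree in place (/n/ and /z/ are both alveolar), so this form is consistent with the same rule.
The rule targets /ɴ/ (voiced uvular nasal), which sits before the trigger /ɟ/ (palatal).
The voiced palatal nasal is [ɲ], so /ɴ/ → [ɲ].

[tɪɲɟu]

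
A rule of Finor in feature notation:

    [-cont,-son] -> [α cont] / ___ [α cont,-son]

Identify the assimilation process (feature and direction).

The rule copies [cont] (continuancy) from the environment onto the target stops; since [±cont] encodes the stop/fricative manner contrast, the assimilating dimension is manner.
The conditioning segment sits to the right of the focus bar, meaning the trigger follows the segment that changes — regressive assimilation.

regressive manner assimilation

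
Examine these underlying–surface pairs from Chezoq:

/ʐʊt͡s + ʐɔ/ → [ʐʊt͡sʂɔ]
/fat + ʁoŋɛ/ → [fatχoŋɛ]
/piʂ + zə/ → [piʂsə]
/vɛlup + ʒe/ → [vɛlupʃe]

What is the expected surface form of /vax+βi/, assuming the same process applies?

[vaxɸi]

The data show progressive voicing assimilation: /ʐ/ → [ʂ] after /t͡s/; /ʁ/ → [χ] after /t/; /z/ → [s] after /ʂ/; /ʒ/ → [ʃ] after /p/. In each pair only voicing changes, matching the preceding consonant, while place and manner stay constant.
/β/ is a voiced bilabial fricative. The preceding trigger /x/ is voiceless, so /β/ must become voiceless as well.
The voiceless bilabial fricative is [ɸ], so /β/ → [ɸ].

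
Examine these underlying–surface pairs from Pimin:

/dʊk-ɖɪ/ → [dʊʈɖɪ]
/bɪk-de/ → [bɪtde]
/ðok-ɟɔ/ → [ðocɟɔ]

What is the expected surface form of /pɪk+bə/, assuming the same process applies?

[pɪpbə]

The data show regressive place assimilation: /k/ → [ʈ] before /ɖ/; /k/ → [t] before /d/; /k/ → [c] before /ɟ/. In each pair only place changes, matching the following consonant, while manner and voice stay constant.
The rule targets /k/ (voiceless velar stop), which sits before the trigger /b/ (bilabial).
The voiceless bilabial stop is [p], so /k/ → [p].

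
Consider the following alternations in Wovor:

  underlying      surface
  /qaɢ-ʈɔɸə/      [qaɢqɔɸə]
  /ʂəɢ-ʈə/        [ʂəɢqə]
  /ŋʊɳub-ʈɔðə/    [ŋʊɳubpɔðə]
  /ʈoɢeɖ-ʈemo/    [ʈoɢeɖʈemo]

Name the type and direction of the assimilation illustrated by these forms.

progressive place assimilation

The segment that alternates is /ʈ/, which surfaces as [q] when adjacent to /ɢ/.
The change retroflex → uvular matches the place of the preceding /ɢ/, identifying this as place assimilation.
Manner and voice are unchanged, so the assimilation is partial, not total.
Checking the remaining alternation: /ʈ/ → [p] after /b/ (retroflex → bilabial, matching bilabial) — only place changes, and always toward the preceding segment.
Nothing changes in [ʈoɢeɖʈemo]: there the adjacent consonants already agree in place (/ʈ/ and /ɖ/ are both retroflex), so this form is consistent with the same rule.
The trigger is the preceding segment, so the direction is progressive (perseverative).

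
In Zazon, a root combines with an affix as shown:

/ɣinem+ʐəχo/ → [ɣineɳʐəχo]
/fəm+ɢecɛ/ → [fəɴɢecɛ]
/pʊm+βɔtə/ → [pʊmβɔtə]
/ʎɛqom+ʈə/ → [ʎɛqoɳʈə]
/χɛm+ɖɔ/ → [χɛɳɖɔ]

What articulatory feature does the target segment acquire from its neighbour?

Comparing underlying and surface forms, /m/ → [ɳ] is the alternation; the neighbouring /ʐ/ is constant.
The change bilabial → retroflex matches the place of the following /ʐ/, identifying this as place assimilation.
Checking the remaining alternations: /m/ → [ɴ] before /ɢ/ (bilabial → uvular, matching uvular); /m/ → [ɳ] before /ʈ/ (bilabial → retroflex, matching retroflex); /m/ → [ɳ] before /ɖ/ (bilabial → retroflex, matching retroflex) — only place changes, and always toward the following segment.
No alternation appears in [pʊmβɔtə]: there the adjacent consonants already agree in place (/m/ and /β/ are both bilabial), so this form is consistent with the same rule.

place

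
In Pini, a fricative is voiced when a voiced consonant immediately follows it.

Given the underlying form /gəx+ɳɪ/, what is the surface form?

[gəɣɳɪ]

/x/ is a voiceless velar fricative. The following trigger /ɳ/ is voiced, so /x/ must become voiced as well.
Changing only its voicing to voiced gives [ɣ] — the voiced velar fricative.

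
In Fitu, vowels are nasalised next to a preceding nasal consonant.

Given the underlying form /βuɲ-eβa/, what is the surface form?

/e/ sits next to the nasal /ɲ/ and is therefore nasalised to [ẽ].

[βuɲẽβa]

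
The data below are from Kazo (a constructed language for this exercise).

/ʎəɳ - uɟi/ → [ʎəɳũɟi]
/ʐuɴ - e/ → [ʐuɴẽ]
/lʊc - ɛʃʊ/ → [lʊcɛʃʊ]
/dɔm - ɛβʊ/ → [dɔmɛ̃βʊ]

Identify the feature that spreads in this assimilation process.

nasality

The vowel /u/ surfaces as nasalised [ũ] next to the preceding nasal /ɳ/ — it has acquired the [+nasal] feature of its neighbour.
The other forms show the same pattern: /e/ → [ẽ] after /ɴ/; /ɛ/ → [ɛ̃] after /m/ — each time a vowel is nasalised next to a preceding nasal.
No change occurs in [lʊcɛʃʊ] because the vowel at the boundary is adjacent to an oral consonant, not a nasal (/ɛ/ next to /c/).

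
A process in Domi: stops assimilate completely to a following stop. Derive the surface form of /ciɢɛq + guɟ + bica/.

[ciɢɛggubbica]

/q/ is the segment targeted by the rule; it sits immediately before /g/, so it assimilates completely and surfaces as [g].
At the second juncture, /ɟ/ likewise becomes [b] adjacent to /b/.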